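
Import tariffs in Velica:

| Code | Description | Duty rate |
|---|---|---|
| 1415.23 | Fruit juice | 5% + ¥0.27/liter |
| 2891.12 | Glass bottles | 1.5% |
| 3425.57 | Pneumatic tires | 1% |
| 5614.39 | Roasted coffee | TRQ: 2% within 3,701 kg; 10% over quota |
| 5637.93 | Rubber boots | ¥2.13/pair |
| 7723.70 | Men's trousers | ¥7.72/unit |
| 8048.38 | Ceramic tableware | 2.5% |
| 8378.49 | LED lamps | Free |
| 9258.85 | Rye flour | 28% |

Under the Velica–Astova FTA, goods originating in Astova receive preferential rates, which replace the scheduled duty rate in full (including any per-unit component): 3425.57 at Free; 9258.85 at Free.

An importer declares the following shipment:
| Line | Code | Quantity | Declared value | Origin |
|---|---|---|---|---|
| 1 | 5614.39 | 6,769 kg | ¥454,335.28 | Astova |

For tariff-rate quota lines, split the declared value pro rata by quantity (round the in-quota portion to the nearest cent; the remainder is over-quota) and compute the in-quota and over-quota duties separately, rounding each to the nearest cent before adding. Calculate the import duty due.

¥25,560.64

Line 1 (5614.39, Astova, 6,769 kg, ¥454,335.28):
Code 5614.39 is under a tariff-rate quota (threshold 3,701 kg). In-quota: 3,701 kg at 2%; over-quota: 3,068 kg at 10%.
Pro-rata value split: in-quota = ¥454,335.28 × 3,701/6,769 = ¥248,411.12; over-quota = ¥454,335.28 − ¥248,411.12 = ¥205,924.16.
In-quota duty = ¥248,411.12 × 2% = ¥4,968.22. Over-quota duty = ¥205,924.16 × 10% = ¥20,592.42.
Line duty = ¥4,968.22 + ¥20,592.42 = ¥25,560.64.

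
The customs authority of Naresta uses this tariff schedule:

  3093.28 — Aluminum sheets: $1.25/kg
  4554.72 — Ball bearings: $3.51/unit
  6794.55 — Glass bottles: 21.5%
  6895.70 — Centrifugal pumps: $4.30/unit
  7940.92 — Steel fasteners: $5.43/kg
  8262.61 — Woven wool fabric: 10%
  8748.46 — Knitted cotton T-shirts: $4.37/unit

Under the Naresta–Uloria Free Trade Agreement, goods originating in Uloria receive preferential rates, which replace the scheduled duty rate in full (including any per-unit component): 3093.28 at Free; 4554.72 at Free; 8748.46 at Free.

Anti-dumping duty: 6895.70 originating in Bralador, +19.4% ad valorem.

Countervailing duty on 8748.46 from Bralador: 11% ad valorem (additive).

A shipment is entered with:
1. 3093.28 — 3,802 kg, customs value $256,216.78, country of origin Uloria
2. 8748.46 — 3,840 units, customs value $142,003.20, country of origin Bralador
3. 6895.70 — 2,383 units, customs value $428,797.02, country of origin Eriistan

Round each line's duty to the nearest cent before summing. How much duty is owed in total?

Line 1 (3093.28, Uloria, 3,802 kg, $256,216.78):
Base rate for 3093.28 is $1.25/kg.
Origin Uloria qualifies under the Naresta–Uloria agreement and 3093.28 is covered: preferential rate Free applies instead.
Duty = $256,216.78 × 0% = $0.00.
Line 2 (8748.46, Bralador, 3,840 units, $142,003.20):
Base rate for 8748.46 is $4.37/unit.
8748.46 has an FTA preferential rate, but origin Bralador is not Uloria; base rate stands.
Additional duty on 8748.46 from Bralador: +11% ad valorem. Applied ad valorem rate = 11%.
Duty = $142,003.20 × 11% + 3,840 × $4.37 = $32,401.15.
Line 3 (6895.70, Eriistan, 2,383 units, $428,797.02):
Base rate for 6895.70 is $4.30/unit.
The additional-duty order on 6895.70 targets Bralador, not Eriistan; it does not apply.
Duty = 2,383 × $4.30 = $10,246.90.
Total = $0.00 + $32,401.15 + $10,246.90 = $42,648.05.

$42,648.05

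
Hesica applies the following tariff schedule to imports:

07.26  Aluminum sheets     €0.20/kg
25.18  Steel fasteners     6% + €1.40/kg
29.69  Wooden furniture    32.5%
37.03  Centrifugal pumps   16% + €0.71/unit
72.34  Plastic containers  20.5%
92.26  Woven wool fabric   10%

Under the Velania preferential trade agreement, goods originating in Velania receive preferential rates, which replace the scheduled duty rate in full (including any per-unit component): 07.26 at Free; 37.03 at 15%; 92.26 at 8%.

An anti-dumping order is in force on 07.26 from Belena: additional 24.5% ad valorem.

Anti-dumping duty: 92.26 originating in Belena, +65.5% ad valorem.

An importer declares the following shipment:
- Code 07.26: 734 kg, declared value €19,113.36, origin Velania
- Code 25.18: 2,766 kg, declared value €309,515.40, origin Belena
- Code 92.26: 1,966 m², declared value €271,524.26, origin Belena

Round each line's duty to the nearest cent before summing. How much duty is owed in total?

Line 1 (07.26, Velania, 734 kg, €19,113.36):
Base rate for 07.26 is €0.20/kg.
Origin Velania qualifies under the Hesica–Velania agreement and 07.26 is covered: preferential rate Free applies instead.
The additional-duty order on 07.26 targets Belena, not Velania; it does not apply.
Duty = €19,113.36 × 0% = €0.00.
Line 2 (25.18, Belena, 2,766 kg, €309,515.40):
Base rate for 25.18 is 6% + €1.40/kg.
Duty = €309,515.40 × 6% + 2,766 × €1.40 = €22,443.32.
Line 3 (92.26, Belena, 1,966 m², €271,524.26):
Base rate for 92.26 is 10%.
92.26 has an FTA preferential rate, but origin Belena is not Velania; base rate stands.
Additional duty on 92.26 from Belena: +65.5%. Applied ad valorem rate: 10% + 65.5% = 75.5%.
Duty = €271,524.26 × 75.5% = €205,000.82.
Total = €0.00 + €22,443.32 + €205,000.82 = €227,444.14.

€227,444.14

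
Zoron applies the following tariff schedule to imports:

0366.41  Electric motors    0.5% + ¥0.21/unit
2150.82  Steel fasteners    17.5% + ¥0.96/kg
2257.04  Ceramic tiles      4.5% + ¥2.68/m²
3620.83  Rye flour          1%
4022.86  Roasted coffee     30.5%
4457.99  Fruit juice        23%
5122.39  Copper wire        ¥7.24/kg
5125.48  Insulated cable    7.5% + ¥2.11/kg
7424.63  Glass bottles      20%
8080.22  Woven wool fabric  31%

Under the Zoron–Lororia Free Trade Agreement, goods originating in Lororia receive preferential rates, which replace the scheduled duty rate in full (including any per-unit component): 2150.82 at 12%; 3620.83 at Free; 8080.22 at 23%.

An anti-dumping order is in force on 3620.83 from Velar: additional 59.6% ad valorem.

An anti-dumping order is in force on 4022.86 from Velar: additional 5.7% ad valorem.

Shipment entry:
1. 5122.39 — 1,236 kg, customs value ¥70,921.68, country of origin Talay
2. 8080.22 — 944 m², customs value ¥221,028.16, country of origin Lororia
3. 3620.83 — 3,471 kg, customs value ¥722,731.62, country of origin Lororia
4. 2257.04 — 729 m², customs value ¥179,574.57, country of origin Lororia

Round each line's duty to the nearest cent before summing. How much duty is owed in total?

¥69,819.70

Line 1 (5122.39, Talay, 1,236 kg, ¥70,921.68):
Base rate for 5122.39 is ¥7.24/kg.
Duty = 1,236 × ¥7.24 = ¥8,948.64.
Line 2 (8080.22, Lororia, 944 m², ¥221,028.16):
Base rate for 8080.22 is 31%.
Origin Lororia qualifies under the Zoron–Lororia agreement and 8080.22 is covered: preferential rate 23% applies instead.
Duty = ¥221,028.16 × 23% = ¥50,836.48.
Line 3 (3620.83, Lororia, 3,471 kg, ¥722,731.62):
Base rate for 3620.83 is 1%.
Origin Lororia qualifies under the Zoron–Lororia agreement and 3620.83 is covered: preferential rate Free applies instead.
The additional-duty order on 3620.83 targets Velar, not Lororia; it does not apply.
Duty = ¥722,731.62 × 0% = ¥0.00.
Line 4 (2257.04, Lororia, 729 m², ¥179,574.57):
Base rate for 2257.04 is 4.5% + ¥2.68/m².
Origin Lororia is the FTA partner but 2257.04 is not on the preference list; base rate stands.
Duty = ¥179,574.57 × 4.5% + 729 × ¥2.68 = ¥10,034.58.
Total = ¥8,948.64 + ¥50,836.48 + ¥0.00 + ¥10,034.58 = ¥69,819.70.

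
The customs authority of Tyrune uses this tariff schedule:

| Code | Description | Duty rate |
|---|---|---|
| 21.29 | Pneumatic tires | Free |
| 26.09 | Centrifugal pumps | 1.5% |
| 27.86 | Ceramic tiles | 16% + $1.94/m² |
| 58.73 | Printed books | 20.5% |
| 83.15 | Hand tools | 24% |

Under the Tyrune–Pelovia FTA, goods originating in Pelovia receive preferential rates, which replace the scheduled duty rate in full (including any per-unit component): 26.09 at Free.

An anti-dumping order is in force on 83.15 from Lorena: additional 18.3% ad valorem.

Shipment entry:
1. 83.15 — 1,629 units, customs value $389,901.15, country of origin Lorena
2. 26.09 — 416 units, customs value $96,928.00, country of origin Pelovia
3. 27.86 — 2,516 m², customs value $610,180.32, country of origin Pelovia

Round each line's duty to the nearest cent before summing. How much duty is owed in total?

Line 1 (83.15, Lorena, 1,629 units, $389,901.15):
Base rate for 83.15 is 24%.
Additional duty on 83.15 from Lorena: +18.3%. Applied ad valorem rate: 24% + 18.3% = 42.3%.
Duty = $389,901.15 × 42.3% = $164,928.19.
Line 2 (26.09, Pelovia, 416 units, $96,928.00):
Base rate for 26.09 is 1.5%.
Origin Pelovia qualifies under the Tyrune–Pelovia agreement and 26.09 is covered: preferential rate Free applies instead.
Duty = $96,928.00 × 0% = $0.00.
Line 3 (27.86, Pelovia, 2,516 m², $610,180.32):
Base rate for 27.86 is 16% + $1.94/m².
Origin Pelovia is the FTA partner but 27.86 is not on the preference list; base rate stands.
Duty = $610,180.32 × 16% + 2,516 × $1.94 = $102,509.89.
Total = $164,928.19 + $0.00 + $102,509.89 = $267,438.08.

$267,438.08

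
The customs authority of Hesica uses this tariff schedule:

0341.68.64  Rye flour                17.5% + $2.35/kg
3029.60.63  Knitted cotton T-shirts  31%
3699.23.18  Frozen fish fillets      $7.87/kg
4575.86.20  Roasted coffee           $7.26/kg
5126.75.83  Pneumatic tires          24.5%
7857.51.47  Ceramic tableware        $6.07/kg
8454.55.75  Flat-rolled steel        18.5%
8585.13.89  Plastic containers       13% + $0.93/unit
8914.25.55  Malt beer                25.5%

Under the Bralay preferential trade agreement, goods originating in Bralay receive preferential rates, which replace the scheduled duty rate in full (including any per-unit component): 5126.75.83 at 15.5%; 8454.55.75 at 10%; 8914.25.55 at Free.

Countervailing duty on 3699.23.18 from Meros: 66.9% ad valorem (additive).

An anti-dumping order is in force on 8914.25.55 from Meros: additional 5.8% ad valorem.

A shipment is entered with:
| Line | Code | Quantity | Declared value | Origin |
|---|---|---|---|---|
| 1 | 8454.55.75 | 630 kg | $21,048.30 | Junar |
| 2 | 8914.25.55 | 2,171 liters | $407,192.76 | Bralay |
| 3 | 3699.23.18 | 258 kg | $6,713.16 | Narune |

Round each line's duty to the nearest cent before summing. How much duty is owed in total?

Line 1 (8454.55.75, Junar, 630 kg, $21,048.30):
Base rate for 8454.55.75 is 18.5%.
8454.55.75 has an FTA preferential rate, but origin Junar is not Bralay; base rate stands.
Duty = $21,048.30 × 18.5% = $3,893.94.
Line 2 (8914.25.55, Bralay, 2,171 liters, $407,192.76):
Base rate for 8914.25.55 is 25.5%.
Origin Bralay qualifies under the Hesica–Bralay agreement and 8914.25.55 is covered: preferential rate Free applies instead.
The additional-duty order on 8914.25.55 targets Meros, not Bralay; it does not apply.
Duty = $407,192.76 × 0% = $0.00.
Line 3 (3699.23.18, Narune, 258 kg, $6,713.16):
Base rate for 3699.23.18 is $7.87/kg.
The additional-duty order on 3699.23.18 targets Meros, not Narune; it does not apply.
Duty = 258 × $7.87 = $2,030.46.
Total = $3,893.94 + $0.00 + $2,030.46 = $5,924.40.

$5,924.40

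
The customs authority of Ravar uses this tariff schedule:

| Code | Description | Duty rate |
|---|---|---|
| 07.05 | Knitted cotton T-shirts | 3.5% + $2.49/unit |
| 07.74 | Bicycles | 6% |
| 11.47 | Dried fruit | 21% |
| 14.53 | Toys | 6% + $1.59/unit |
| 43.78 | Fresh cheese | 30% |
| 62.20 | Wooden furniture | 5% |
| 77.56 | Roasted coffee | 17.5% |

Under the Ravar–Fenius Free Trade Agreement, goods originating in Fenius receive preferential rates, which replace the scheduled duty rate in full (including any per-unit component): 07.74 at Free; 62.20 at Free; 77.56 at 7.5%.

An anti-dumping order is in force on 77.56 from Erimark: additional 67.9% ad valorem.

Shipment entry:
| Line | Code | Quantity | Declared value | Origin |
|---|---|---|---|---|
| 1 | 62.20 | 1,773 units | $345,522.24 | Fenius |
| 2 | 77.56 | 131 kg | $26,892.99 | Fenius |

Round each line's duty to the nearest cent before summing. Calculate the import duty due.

$2,016.97

Line 1 (62.20, Fenius, 1,773 units, $345,522.24):
Base rate for 62.20 is 5%.
Origin Fenius qualifies under the Ravar–Fenius agreement and 62.20 is covered: preferential rate Free applies instead.
Duty = $345,522.24 × 0% = $0.00.
Line 2 (77.56, Fenius, 131 kg, $26,892.99):
Base rate for 77.56 is 17.5%.
Origin Fenius qualifies under the Ravar–Fenius agreement and 77.56 is covered: preferential rate 7.5% applies instead.
The additional-duty order on 77.56 targets Erimark, not Fenius; it does not apply.
Duty = $26,892.99 × 7.5% = $2,016.97.
Total = $0.00 + $2,016.97 = $2,016.97.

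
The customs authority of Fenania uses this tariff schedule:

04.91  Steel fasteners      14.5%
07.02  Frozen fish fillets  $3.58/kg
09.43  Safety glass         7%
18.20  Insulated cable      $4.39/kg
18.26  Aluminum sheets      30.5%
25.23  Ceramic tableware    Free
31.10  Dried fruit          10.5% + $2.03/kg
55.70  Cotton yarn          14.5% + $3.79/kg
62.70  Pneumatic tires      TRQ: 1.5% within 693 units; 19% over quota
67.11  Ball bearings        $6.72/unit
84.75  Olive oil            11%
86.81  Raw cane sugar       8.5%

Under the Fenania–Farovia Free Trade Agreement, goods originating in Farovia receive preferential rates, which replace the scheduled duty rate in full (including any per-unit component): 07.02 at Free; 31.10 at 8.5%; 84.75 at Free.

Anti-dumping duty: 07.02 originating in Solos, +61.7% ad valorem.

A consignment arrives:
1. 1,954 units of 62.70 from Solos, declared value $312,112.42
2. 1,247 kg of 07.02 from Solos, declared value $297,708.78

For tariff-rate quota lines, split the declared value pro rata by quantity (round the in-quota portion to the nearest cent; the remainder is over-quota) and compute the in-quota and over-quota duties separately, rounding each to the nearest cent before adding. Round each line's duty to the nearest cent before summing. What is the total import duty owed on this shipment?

$228,080.68

Line 1 (62.70, Solos, 1,954 units, $312,112.42):
Code 62.70 is under a tariff-rate quota (threshold 693 units). In-quota: 693 units at 1.5%; over-quota: 1,261 units at 19%.
Pro-rata value split: in-quota = $312,112.42 × 693/1,954 = $110,692.89; over-quota = $312,112.42 − $110,692.89 = $201,419.53.
In-quota duty = $110,692.89 × 1.5% = $1,660.39. Over-quota duty = $201,419.53 × 19% = $38,269.71.
Line duty = $1,660.39 + $38,269.71 = $39,930.10.
Line 2 (07.02, Solos, 1,247 kg, $297,708.78):
Base rate for 07.02 is $3.58/kg.
07.02 has an FTA preferential rate, but origin Solos is not Farovia; base rate stands.
Additional duty on 07.02 from Solos: +61.7% ad valorem. Applied ad valorem rate = 61.7%.
Duty = $297,708.78 × 61.7% + 1,247 × $3.58 = $188,150.58.
Total = $39,930.10 + $188,150.58 = $228,080.68.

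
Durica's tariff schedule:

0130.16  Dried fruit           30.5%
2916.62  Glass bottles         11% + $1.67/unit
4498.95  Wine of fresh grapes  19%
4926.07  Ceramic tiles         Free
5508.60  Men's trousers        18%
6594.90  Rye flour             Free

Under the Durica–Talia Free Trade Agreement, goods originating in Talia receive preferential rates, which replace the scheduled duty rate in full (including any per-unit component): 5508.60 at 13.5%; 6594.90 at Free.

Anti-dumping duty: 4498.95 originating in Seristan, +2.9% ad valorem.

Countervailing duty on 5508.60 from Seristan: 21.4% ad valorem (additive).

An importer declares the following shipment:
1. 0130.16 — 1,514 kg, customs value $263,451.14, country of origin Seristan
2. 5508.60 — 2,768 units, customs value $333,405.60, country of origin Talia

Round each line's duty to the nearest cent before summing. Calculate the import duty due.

Line 1 (0130.16, Seristan, 1,514 kg, $263,451.14):
Base rate for 0130.16 is 30.5%.
Duty = $263,451.14 × 30.5% = $80,352.60.
Line 2 (5508.60, Talia, 2,768 units, $333,405.60):
Base rate for 5508.60 is 18%.
Origin Talia qualifies under the Durica–Talia agreement and 5508.60 is covered: preferential rate 13.5% applies instead.
The additional-duty order on 5508.60 targets Seristan, not Talia; it does not apply.
Duty = $333,405.60 × 13.5% = $45,009.76.
Total = $80,352.60 + $45,009.76 = $125,362.36.

$125,362.36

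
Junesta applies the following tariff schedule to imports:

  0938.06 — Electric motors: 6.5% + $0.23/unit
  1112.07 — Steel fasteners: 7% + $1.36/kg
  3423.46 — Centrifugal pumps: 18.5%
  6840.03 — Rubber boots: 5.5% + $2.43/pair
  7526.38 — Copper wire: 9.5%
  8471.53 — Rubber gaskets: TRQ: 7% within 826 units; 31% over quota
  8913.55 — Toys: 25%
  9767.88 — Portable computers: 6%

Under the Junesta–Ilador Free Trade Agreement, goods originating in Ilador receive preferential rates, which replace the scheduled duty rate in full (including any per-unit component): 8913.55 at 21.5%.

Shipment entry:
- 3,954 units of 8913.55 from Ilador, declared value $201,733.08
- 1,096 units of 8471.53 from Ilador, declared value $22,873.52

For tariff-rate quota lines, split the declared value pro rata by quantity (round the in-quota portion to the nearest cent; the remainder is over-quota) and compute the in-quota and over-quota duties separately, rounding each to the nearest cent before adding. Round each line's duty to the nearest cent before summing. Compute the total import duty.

$46,326.13

Line 1 (8913.55, Ilador, 3,954 units, $201,733.08):
Base rate for 8913.55 is 25%.
Origin Ilador qualifies under the Junesta–Ilador agreement and 8913.55 is covered: preferential rate 21.5% applies instead.
Duty = $201,733.08 × 21.5% = $43,372.61.
Line 2 (8471.53, Ilador, 1,096 units, $22,873.52):
Code 8471.53 is under a tariff-rate quota (threshold 826 units). In-quota: 826 units at 7%; over-quota: 270 units at 31%.
Pro-rata value split: in-quota = $22,873.52 × 826/1,096 = $17,238.62; over-quota = $22,873.52 − $17,238.62 = $5,634.90.
In-quota duty = $17,238.62 × 7% = $1,206.70. Over-quota duty = $5,634.90 × 31% = $1,746.82.
Line duty = $1,206.70 + $1,746.82 = $2,953.52.
Total = $43,372.61 + $2,953.52 = $46,326.13.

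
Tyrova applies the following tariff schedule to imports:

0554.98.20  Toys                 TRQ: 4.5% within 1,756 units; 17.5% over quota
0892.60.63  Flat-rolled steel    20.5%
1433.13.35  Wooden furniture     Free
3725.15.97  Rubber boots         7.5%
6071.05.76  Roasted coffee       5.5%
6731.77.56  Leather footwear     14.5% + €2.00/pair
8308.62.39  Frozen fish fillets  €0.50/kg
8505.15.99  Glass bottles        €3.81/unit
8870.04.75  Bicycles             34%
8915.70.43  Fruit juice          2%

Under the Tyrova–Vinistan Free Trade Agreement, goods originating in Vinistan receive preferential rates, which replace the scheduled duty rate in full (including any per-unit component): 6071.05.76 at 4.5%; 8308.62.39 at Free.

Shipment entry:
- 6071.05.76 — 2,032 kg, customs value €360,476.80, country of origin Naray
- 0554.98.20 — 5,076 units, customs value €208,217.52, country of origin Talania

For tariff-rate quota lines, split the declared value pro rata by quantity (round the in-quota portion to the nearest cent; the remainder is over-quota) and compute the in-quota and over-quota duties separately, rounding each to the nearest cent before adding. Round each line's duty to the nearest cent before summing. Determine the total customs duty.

Line 1 (6071.05.76, Naray, 2,032 kg, €360,476.80):
Base rate for 6071.05.76 is 5.5%.
6071.05.76 has an FTA preferential rate, but origin Naray is not Vinistan; base rate stands.
Duty = €360,476.80 × 5.5% = €19,826.22.
Line 2 (0554.98.20, Talania, 5,076 units, €208,217.52):
Code 0554.98.20 is under a tariff-rate quota (threshold 1,756 units). In-quota: 1,756 units at 4.5%; over-quota: 3,320 units at 17.5%.
Pro-rata value split: in-quota = €208,217.52 × 1,756/5,076 = €72,031.12; over-quota = €208,217.52 − €72,031.12 = €136,186.40.
In-quota duty = €72,031.12 × 4.5% = €3,241.40. Over-quota duty = €136,186.40 × 17.5% = €23,832.62.
Line duty = €3,241.40 + €23,832.62 = €27,074.02.
Total = €19,826.22 + €27,074.02 = €46,900.24.

€46,900.24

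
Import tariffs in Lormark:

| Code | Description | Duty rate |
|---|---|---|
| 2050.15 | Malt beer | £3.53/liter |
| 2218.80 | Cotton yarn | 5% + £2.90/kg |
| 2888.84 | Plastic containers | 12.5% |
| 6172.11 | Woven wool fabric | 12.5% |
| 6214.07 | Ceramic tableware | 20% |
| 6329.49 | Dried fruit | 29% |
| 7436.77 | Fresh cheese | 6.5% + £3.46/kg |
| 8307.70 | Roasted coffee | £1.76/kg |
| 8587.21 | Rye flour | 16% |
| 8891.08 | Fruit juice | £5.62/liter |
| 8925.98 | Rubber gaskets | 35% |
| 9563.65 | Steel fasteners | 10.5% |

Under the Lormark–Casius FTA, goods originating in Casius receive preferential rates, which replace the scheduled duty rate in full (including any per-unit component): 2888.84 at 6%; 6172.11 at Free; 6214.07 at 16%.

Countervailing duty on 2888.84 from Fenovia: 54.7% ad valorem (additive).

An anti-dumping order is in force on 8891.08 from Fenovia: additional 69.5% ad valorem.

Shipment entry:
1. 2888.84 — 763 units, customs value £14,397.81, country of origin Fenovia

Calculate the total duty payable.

£9,675.33

Line 1 (2888.84, Fenovia, 763 units, £14,397.81):
Base rate for 2888.84 is 12.5%.
2888.84 has an FTA preferential rate, but origin Fenovia is not Casius; base rate stands.
Additional duty on 2888.84 from Fenovia: +54.7%. Applied ad valorem rate: 12.5% + 54.7% = 67.2%.
Duty = £14,397.81 × 67.2% = £9,675.33.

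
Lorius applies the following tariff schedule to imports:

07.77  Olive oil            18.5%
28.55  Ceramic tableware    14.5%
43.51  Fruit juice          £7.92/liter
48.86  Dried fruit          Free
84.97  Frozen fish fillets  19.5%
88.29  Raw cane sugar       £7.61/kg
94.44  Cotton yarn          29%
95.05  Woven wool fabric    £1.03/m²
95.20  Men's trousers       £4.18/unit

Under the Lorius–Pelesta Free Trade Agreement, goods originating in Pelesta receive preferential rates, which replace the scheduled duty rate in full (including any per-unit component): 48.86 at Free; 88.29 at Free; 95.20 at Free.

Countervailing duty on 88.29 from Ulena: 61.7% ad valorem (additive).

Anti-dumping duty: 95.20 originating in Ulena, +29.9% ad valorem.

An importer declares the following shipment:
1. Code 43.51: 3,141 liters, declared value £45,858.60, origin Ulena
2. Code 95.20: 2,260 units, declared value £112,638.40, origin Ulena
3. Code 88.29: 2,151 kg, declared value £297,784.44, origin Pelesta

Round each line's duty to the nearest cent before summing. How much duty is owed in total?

£68,002.40

Line 1 (43.51, Ulena, 3,141 liters, £45,858.60):
Base rate for 43.51 is £7.92/liter.
Duty = 3,141 × £7.92 = £24,876.72.
Line 2 (95.20, Ulena, 2,260 units, £112,638.40):
Base rate for 95.20 is £4.18/unit.
95.20 has an FTA preferential rate, but origin Ulena is not Pelesta; base rate stands.
Additional duty on 95.20 from Ulena: +29.9% ad valorem. Applied ad valorem rate = 29.9%.
Duty = £112,638.40 × 29.9% + 2,260 × £4.18 = £43,125.68.
Line 3 (88.29, Pelesta, 2,151 kg, £297,784.44):
Base rate for 88.29 is £7.61/kg.
Origin Pelesta qualifies under the Lorius–Pelesta agreement and 88.29 is covered: preferential rate Free applies instead.
The additional-duty order on 88.29 targets Ulena, not Pelesta; it does not apply.
Duty = £297,784.44 × 0% = £0.00.
Total = £24,876.72 + £43,125.68 + £0.00 = £68,002.40.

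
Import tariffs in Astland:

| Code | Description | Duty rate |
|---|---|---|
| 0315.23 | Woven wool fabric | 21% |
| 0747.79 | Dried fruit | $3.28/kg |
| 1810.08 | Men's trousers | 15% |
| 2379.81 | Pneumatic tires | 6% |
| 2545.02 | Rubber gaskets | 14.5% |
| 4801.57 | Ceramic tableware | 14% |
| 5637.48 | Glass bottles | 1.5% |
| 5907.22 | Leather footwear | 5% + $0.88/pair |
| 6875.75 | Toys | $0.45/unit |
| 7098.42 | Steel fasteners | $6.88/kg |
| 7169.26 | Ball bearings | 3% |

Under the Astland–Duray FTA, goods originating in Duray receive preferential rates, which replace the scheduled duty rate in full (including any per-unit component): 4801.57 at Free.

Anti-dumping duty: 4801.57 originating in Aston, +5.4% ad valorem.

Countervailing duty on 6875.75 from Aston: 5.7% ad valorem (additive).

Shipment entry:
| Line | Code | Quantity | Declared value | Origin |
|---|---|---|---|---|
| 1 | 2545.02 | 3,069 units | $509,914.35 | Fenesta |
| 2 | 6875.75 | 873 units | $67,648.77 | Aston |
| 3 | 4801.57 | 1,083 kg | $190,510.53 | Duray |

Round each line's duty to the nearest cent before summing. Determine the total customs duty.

Line 1 (2545.02, Fenesta, 3,069 units, $509,914.35):
Base rate for 2545.02 is 14.5%.
Duty = $509,914.35 × 14.5% = $73,937.58.
Line 2 (6875.75, Aston, 873 units, $67,648.77):
Base rate for 6875.75 is $0.45/unit.
Additional duty on 6875.75 from Aston: +5.7% ad valorem. Applied ad valorem rate = 5.7%.
Duty = $67,648.77 × 5.7% + 873 × $0.45 = $4,248.83.
Line 3 (4801.57, Duray, 1,083 kg, $190,510.53):
Base rate for 4801.57 is 14%.
Origin Duray qualifies under the Astland–Duray agreement and 4801.57 is covered: preferential rate Free applies instead.
The additional-duty order on 4801.57 targets Aston, not Duray; it does not apply.
Duty = $190,510.53 × 0% = $0.00.
Total = $73,937.58 + $4,248.83 + $0.00 = $78,186.41.

$78,186.41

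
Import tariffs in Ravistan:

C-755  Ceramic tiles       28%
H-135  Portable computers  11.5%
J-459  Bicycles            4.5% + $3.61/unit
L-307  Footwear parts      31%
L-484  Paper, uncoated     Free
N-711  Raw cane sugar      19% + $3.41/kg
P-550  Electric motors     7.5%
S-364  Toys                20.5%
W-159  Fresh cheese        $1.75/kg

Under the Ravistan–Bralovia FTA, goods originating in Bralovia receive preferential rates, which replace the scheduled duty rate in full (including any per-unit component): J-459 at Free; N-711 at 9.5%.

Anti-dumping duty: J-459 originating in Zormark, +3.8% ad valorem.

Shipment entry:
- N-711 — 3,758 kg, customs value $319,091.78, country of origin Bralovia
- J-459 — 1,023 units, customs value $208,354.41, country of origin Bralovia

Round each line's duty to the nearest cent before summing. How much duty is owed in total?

Line 1 (N-711, Bralovia, 3,758 kg, $319,091.78):
Base rate for N-711 is 19% + $3.41/kg.
Origin Bralovia qualifies under the Ravistan–Bralovia agreement and N-711 is covered: preferential rate 9.5% applies instead.
Duty = $319,091.78 × 9.5% = $30,313.72.
Line 2 (J-459, Bralovia, 1,023 units, $208,354.41):
Base rate for J-459 is 4.5% + $3.61/unit.
Origin Bralovia qualifies under the Ravistan–Bralovia agreement and J-459 is covered: preferential rate Free applies instead.
The additional-duty order on J-459 targets Zormark, not Bralovia; it does not apply.
Duty = $208,354.41 × 0% = $0.00.
Total = $30,313.72 + $0.00 = $30,313.72.

$30,313.72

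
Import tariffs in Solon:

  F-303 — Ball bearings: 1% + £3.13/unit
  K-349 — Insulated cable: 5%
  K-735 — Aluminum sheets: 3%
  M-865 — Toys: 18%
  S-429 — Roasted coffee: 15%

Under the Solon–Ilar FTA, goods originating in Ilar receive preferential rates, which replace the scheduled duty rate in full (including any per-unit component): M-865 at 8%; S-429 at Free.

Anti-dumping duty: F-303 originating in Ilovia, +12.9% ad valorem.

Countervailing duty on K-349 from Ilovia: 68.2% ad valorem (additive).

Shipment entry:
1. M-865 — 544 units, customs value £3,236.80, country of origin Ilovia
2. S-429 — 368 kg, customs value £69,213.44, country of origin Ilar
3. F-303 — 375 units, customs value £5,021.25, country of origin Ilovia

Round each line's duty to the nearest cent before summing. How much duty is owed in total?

Line 1 (M-865, Ilovia, 544 units, £3,236.80):
Base rate for M-865 is 18%.
M-865 has an FTA preferential rate, but origin Ilovia is not Ilar; base rate stands.
Duty = £3,236.80 × 18% = £582.62.
Line 2 (S-429, Ilar, 368 kg, £69,213.44):
Base rate for S-429 is 15%.
Origin Ilar qualifies under the Solon–Ilar agreement and S-429 is covered: preferential rate Free applies instead.
Duty = £69,213.44 × 0% = £0.00.
Line 3 (F-303, Ilovia, 375 units, £5,021.25):
Base rate for F-303 is 1% + £3.13/unit.
Additional duty on F-303 from Ilovia: +12.9%. Applied ad valorem rate: 1% + 12.9% = 13.9%.
Duty = £5,021.25 × 13.9% + 375 × £3.13 = £1,871.70.
Total = £582.62 + £0.00 + £1,871.70 = £2,454.32.

£2,454.32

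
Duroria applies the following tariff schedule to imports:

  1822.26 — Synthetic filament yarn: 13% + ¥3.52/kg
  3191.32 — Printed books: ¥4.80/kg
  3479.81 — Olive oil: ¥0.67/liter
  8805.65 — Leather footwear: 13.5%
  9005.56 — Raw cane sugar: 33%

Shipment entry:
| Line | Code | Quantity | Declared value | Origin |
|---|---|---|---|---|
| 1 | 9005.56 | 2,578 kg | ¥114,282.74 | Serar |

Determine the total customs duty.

¥37,713.30

Line 1 (9005.56, Serar, 2,578 kg, ¥114,282.74):
Base rate for 9005.56 is 33%.
Duty = ¥114,282.74 × 33% = ¥37,713.30.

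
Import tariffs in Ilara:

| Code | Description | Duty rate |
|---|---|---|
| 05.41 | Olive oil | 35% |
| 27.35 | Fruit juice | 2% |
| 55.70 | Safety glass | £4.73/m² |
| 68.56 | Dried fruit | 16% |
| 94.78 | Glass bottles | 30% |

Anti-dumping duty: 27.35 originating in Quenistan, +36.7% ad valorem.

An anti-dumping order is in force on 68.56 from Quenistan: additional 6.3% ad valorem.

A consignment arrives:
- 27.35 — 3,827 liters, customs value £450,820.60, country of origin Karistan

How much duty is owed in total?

£9,016.41

Line 1 (27.35, Karistan, 3,827 liters, £450,820.60):
Base rate for 27.35 is 2%.
The additional-duty order on 27.35 targets Quenistan, not Karistan; it does not apply.
Duty = £450,820.60 × 2% = £9,016.41.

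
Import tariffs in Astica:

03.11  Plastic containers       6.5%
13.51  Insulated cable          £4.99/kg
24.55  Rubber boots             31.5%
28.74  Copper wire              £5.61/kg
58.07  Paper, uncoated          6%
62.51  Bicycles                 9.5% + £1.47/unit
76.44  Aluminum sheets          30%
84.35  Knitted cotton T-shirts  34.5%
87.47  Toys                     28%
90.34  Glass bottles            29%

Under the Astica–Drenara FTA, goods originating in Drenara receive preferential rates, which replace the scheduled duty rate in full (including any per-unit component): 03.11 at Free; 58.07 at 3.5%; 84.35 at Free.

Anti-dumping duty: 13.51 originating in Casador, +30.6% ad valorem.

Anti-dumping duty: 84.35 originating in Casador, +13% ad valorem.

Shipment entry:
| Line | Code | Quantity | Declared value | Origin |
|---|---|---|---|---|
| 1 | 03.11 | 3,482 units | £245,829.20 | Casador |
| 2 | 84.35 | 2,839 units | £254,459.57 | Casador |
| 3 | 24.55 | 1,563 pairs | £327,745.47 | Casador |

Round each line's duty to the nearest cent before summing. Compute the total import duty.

Line 1 (03.11, Casador, 3,482 units, £245,829.20):
Base rate for 03.11 is 6.5%.
03.11 has an FTA preferential rate, but origin Casador is not Drenara; base rate stands.
Duty = £245,829.20 × 6.5% = £15,978.90.
Line 2 (84.35, Casador, 2,839 units, £254,459.57):
Base rate for 84.35 is 34.5%.
84.35 has an FTA preferential rate, but origin Casador is not Drenara; base rate stands.
Additional duty on 84.35 from Casador: +13%. Applied ad valorem rate: 34.5% + 13% = 47.5%.
Duty = £254,459.57 × 47.5% = £120,868.30.
Line 3 (24.55, Casador, 1,563 pairs, £327,745.47):
Base rate for 24.55 is 31.5%.
Duty = £327,745.47 × 31.5% = £103,239.82.
Total = £15,978.90 + £120,868.30 + £103,239.82 = £240,087.02.

£240,087.02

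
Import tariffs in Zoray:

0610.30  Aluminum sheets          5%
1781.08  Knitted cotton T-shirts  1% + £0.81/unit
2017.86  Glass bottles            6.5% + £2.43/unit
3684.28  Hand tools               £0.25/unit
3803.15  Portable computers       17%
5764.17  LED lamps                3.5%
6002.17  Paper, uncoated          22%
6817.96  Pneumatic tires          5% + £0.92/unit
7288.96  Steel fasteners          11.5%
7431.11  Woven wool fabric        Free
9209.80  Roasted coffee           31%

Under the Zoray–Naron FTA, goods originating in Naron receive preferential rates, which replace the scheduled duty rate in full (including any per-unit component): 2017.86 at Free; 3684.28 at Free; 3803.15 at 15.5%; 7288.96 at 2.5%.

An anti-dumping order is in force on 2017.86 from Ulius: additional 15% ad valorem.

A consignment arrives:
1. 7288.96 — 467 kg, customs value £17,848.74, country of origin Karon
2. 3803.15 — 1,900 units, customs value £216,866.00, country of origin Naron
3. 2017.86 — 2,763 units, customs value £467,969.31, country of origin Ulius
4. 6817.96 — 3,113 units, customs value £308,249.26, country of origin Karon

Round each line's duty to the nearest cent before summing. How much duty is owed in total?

£161,270.75

Line 1 (7288.96, Karon, 467 kg, £17,848.74):
Base rate for 7288.96 is 11.5%.
7288.96 has an FTA preferential rate, but origin Karon is not Naron; base rate stands.
Duty = £17,848.74 × 11.5% = £2,052.61.
Line 2 (3803.15, Naron, 1,900 units, £216,866.00):
Base rate for 3803.15 is 17%.
Origin Naron qualifies under the Zoray–Naron agreement and 3803.15 is covered: preferential rate 15.5% applies instead.
Duty = £216,866.00 × 15.5% = £33,614.23.
Line 3 (2017.86, Ulius, 2,763 units, £467,969.31):
Base rate for 2017.86 is 6.5% + £2.43/unit.
2017.86 has an FTA preferential rate, but origin Ulius is not Naron; base rate stands.
Additional duty on 2017.86 from Ulius: +15%. Applied ad valorem rate: 6.5% + 15% = 21.5%.
Duty = £467,969.31 × 21.5% + 2,763 × £2.43 = £107,327.49.
Line 4 (6817.96, Karon, 3,113 units, £308,249.26):
Base rate for 6817.96 is 5% + £0.92/unit.
Duty = £308,249.26 × 5% + 3,113 × £0.92 = £18,276.42.
Total = £2,052.61 + £33,614.23 + £107,327.49 + £18,276.42 = £161,270.75.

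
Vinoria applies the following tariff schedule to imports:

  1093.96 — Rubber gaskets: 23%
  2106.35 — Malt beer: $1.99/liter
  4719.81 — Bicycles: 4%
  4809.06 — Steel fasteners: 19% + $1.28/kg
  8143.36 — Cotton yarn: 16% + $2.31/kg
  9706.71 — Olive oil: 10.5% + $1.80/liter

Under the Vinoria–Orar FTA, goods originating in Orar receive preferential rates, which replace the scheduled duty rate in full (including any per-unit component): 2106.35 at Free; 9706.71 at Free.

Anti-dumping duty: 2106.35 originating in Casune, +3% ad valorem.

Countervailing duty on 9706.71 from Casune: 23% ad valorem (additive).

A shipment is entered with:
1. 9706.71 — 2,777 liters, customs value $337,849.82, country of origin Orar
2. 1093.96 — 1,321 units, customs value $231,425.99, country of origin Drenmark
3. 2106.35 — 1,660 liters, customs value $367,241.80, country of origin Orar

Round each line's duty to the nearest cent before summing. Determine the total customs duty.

Line 1 (9706.71, Orar, 2,777 liters, $337,849.82):
Base rate for 9706.71 is 10.5% + $1.80/liter.
Origin Orar qualifies under the Vinoria–Orar agreement and 9706.71 is covered: preferential rate Free applies instead.
The additional-duty order on 9706.71 targets Casune, not Orar; it does not apply.
Duty = $337,849.82 × 0% = $0.00.
Line 2 (1093.96, Drenmark, 1,321 units, $231,425.99):
Base rate for 1093.96 is 23%.
Duty = $231,425.99 × 23% = $53,227.98.
Line 3 (2106.35, Orar, 1,660 liters, $367,241.80):
Base rate for 2106.35 is $1.99/liter.
Origin Orar qualifies under the Vinoria–Orar agreement and 2106.35 is covered: preferential rate Free applies instead.
The additional-duty order on 2106.35 targets Casune, not Orar; it does not apply.
Duty = $367,241.80 × 0% = $0.00.
Total = $0.00 + $53,227.98 + $0.00 = $53,227.98.

$53,227.98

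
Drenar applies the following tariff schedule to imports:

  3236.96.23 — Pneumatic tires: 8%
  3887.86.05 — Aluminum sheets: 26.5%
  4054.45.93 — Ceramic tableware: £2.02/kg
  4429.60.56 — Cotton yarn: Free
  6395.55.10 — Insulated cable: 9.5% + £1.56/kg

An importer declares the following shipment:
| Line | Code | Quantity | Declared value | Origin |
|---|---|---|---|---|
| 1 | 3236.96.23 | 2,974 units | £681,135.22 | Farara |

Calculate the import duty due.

£54,490.82

Line 1 (3236.96.23, Farara, 2,974 units, £681,135.22):
Base rate for 3236.96.23 is 8%.
Duty = £681,135.22 × 8% = £54,490.82.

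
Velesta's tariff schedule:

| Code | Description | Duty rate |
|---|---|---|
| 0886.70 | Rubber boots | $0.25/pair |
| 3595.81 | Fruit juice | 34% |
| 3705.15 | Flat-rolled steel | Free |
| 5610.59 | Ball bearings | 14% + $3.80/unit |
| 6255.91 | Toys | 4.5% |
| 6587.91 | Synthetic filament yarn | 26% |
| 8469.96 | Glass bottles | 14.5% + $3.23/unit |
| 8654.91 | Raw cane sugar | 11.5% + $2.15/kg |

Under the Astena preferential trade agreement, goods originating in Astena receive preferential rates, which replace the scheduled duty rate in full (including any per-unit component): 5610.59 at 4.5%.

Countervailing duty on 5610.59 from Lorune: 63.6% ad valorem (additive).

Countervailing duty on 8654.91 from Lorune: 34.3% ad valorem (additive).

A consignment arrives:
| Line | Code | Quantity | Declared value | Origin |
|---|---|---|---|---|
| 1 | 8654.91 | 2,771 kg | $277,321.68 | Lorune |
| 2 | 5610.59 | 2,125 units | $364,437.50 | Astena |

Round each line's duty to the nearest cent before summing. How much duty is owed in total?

$149,370.67

Line 1 (8654.91, Lorune, 2,771 kg, $277,321.68):
Base rate for 8654.91 is 11.5% + $2.15/kg.
Additional duty on 8654.91 from Lorune: +34.3%. Applied ad valorem rate: 11.5% + 34.3% = 45.8%.
Duty = $277,321.68 × 45.8% + 2,771 × $2.15 = $132,970.98.
Line 2 (5610.59, Astena, 2,125 units, $364,437.50):
Base rate for 5610.59 is 14% + $3.80/unit.
Origin Astena qualifies under the Velesta–Astena agreement and 5610.59 is covered: preferential rate 4.5% applies instead.
The additional-duty order on 5610.59 targets Lorune, not Astena; it does not apply.
Duty = $364,437.50 × 4.5% = $16,399.69.
Total = $132,970.98 + $16,399.69 = $149,370.67.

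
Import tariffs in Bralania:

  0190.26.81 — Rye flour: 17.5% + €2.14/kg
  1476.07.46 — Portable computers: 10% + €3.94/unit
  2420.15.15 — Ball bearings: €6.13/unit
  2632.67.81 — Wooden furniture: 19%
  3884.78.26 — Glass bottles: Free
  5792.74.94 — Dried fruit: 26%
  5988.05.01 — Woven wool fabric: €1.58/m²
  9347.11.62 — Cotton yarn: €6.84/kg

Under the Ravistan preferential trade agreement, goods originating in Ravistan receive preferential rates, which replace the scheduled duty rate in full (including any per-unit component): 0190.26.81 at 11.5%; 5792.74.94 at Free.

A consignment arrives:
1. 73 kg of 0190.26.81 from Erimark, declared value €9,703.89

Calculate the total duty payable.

Line 1 (0190.26.81, Erimark, 73 kg, €9,703.89):
Base rate for 0190.26.81 is 17.5% + €2.14/kg.
0190.26.81 has an FTA preferential rate, but origin Erimark is not Ravistan; base rate stands.
Duty = €9,703.89 × 17.5% + 73 × €2.14 = €1,854.40.

€1,854.40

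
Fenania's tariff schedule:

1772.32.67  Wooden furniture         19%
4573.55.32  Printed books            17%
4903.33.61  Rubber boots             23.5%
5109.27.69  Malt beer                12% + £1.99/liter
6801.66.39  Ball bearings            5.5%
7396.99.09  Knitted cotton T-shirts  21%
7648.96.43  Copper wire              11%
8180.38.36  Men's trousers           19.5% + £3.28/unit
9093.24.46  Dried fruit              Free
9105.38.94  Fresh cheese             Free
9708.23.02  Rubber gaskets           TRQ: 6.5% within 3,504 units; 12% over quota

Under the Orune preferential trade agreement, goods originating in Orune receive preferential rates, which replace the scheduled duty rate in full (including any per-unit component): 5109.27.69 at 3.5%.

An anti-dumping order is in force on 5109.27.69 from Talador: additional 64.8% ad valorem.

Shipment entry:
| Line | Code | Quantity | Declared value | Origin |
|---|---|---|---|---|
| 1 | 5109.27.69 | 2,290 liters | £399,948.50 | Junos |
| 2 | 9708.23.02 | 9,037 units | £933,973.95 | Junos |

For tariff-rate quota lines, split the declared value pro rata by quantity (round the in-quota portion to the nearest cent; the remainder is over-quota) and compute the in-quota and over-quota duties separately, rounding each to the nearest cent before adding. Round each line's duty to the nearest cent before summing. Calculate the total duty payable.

Line 1 (5109.27.69, Junos, 2,290 liters, £399,948.50):
Base rate for 5109.27.69 is 12% + £1.99/liter.
5109.27.69 has an FTA preferential rate, but origin Junos is not Orune; base rate stands.
The additional-duty order on 5109.27.69 targets Talador, not Junos; it does not apply.
Duty = £399,948.50 × 12% + 2,290 × £1.99 = £52,550.92.
Line 2 (9708.23.02, Junos, 9,037 units, £933,973.95):
Code 9708.23.02 is under a tariff-rate quota (threshold 3,504 units). In-quota: 3,504 units at 6.5%; over-quota: 5,533 units at 12%.
Pro-rata value split: in-quota = £933,973.95 × 3,504/9,037 = £362,138.40; over-quota = £933,973.95 − £362,138.40 = £571,835.55.
In-quota duty = £362,138.40 × 6.5% = £23,539.00. Over-quota duty = £571,835.55 × 12% = £68,620.27.
Line duty = £23,539.00 + £68,620.27 = £92,159.27.
Total = £52,550.92 + £92,159.27 = £144,710.19.

£144,710.19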